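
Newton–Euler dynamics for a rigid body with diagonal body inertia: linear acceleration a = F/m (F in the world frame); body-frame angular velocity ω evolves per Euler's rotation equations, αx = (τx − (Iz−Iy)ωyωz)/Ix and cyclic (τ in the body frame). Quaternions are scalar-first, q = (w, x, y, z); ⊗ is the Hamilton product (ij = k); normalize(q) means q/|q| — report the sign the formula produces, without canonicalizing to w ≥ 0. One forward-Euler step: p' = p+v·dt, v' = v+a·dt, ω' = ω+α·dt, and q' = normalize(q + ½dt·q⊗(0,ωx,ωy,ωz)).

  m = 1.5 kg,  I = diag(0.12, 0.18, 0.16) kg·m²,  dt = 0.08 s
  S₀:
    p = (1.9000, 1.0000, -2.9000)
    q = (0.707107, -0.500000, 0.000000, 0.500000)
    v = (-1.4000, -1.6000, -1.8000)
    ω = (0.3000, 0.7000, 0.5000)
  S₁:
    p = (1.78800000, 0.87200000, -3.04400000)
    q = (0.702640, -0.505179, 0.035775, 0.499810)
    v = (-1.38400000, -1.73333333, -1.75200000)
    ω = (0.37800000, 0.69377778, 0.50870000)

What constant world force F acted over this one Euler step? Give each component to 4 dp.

F = (0.3000, -2.5000, 0.9000)

Δv = v₁−v₀ = (0.01600000, -0.13333333, 0.04800000)
m·(v₁−v₀)/dt = (0.3000, -2.5000, 0.9000)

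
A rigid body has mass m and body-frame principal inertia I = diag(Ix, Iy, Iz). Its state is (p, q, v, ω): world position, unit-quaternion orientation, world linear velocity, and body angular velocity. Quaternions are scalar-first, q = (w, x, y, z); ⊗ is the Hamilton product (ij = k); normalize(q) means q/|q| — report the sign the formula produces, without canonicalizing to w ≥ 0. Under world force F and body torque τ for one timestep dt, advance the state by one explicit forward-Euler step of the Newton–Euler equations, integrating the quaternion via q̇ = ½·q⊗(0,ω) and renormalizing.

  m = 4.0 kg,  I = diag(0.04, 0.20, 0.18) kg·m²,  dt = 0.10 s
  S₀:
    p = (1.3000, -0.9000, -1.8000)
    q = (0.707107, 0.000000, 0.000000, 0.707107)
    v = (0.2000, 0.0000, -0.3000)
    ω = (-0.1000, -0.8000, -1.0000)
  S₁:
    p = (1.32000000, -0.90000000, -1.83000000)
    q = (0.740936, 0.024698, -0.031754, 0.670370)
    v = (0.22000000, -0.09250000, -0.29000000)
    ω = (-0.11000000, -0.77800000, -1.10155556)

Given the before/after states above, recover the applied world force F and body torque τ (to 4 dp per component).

F = (0.8000, -3.7000, 0.4000)
τ = (-0.0200, 0.0300, -0.1700)

ω₁ − ω₀ = (-0.01000000, 0.02200000, -0.10155556)
I·α + gyro = (-0.0200, 0.0300, -0.1700)
Δv = v₁−v₀ = (0.02000000, -0.09250000, 0.01000000)
applied force F = (0.8000, -3.7000, 0.4000)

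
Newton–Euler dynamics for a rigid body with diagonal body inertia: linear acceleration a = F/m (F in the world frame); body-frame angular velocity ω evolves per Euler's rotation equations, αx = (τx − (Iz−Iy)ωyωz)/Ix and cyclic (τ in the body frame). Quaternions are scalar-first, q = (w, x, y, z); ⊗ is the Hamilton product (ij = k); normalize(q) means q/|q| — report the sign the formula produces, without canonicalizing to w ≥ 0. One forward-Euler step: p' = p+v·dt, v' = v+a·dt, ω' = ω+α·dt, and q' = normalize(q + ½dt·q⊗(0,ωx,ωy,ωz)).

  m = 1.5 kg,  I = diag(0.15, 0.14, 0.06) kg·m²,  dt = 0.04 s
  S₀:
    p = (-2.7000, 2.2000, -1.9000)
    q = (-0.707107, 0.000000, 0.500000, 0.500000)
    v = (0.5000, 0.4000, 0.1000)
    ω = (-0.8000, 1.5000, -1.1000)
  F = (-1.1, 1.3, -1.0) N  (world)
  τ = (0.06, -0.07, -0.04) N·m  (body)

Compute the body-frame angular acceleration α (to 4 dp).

gyro term ω×Iω = (0.1320, 0.0792, 0.0120)
angular accel α = (-0.4800, -1.0657, -0.8667)

α = (-0.4800, -1.0657, -0.8667)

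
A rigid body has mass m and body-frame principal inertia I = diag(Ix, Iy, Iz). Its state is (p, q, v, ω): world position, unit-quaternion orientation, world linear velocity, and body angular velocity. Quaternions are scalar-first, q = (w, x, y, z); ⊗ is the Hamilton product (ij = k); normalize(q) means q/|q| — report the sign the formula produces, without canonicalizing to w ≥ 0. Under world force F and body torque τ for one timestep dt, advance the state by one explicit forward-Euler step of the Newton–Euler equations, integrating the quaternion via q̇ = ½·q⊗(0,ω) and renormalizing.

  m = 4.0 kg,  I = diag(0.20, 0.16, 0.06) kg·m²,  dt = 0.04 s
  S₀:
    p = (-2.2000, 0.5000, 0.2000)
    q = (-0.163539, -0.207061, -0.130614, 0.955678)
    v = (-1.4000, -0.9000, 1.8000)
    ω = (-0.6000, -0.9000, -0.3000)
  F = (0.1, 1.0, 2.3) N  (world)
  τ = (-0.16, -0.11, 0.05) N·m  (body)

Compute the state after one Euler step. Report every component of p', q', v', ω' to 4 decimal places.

a = (0.0250, 0.2500, 0.5750)
p' = p + v·dt = (-2.2560, 0.4640, 0.2720)
v' = v + a·dt = (-1.3990, -0.8900, 1.8230)
ω×(Iω) gyroscopic = (-0.0270, 0.0252, -0.0216)
angular accel α = (-0.6650, -0.8450, 1.1933)
ω' = ω + α·dt = (-0.6266, -0.9338, -0.2523)
Hamilton product q⊗(0,ω) = (0.0449142, 0.9974178, -0.4883400, 0.1570482)
q + ½dt·q⊗(0,ω), renormalized = (-0.1626, -0.1871, -0.1403, 0.9586)

p' = (-2.2560, 0.4640, 0.2720)
q' = (-0.1626, -0.1871, -0.1403, 0.9586)
v' = (-1.3990, -0.8900, 1.8230)
ω' = (-0.6266, -0.9338, -0.2523)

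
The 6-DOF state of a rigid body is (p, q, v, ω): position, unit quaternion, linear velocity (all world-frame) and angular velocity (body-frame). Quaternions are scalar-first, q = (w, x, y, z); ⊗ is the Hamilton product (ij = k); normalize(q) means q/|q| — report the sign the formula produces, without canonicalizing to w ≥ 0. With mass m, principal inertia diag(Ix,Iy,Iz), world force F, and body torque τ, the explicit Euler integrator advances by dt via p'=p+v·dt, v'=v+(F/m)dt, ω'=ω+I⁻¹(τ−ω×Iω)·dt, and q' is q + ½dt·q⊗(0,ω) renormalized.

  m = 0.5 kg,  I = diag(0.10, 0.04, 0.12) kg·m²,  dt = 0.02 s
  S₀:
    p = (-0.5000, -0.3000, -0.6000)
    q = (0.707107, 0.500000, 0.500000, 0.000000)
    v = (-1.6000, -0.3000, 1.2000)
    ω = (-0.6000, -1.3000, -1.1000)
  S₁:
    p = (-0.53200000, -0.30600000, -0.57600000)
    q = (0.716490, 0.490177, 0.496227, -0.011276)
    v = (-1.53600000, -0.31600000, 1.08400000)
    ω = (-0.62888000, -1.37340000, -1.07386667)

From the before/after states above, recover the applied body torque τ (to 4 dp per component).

τ = (-0.0300, -0.1600, 0.1100)

Δω = ω₁−ω₀ = (-0.02888000, -0.07340000, 0.02613333)
I·α + gyro = (-0.0300, -0.1600, 0.1100)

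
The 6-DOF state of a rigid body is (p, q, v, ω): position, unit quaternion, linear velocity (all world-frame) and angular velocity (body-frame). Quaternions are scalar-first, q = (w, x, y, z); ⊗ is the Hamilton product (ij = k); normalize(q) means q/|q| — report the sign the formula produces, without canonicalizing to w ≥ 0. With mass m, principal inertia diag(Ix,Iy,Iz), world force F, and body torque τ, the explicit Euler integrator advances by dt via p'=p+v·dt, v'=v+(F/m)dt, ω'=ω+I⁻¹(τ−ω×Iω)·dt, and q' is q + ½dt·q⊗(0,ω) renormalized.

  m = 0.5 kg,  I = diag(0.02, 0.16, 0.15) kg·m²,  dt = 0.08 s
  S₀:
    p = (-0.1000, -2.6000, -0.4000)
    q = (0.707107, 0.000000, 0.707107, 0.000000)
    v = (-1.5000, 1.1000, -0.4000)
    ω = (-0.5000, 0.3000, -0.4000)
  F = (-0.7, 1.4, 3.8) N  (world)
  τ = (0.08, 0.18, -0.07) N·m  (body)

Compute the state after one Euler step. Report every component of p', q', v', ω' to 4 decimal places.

p' = (-0.2200, -2.5120, -0.4320)
q' = (0.6983, -0.0254, 0.7153, 0.0028)
v' = (-1.6120, 1.3240, 0.2080)
ω' = (-0.1848, 0.4030, -0.4261)

α = I⁻¹(τ − ω×Iω) = (3.9400, 1.2875, -0.3267)
new body rate ω' = (-0.1848, 0.4030, -0.4261)
q⊗(0,ω) = (-0.2121321, -0.6363963, 0.2121321, 0.0707107)
q' = normalize(q + ½dt·q⊗(0,ω)) = (0.6983, -0.0254, 0.7153, 0.0028)
new position p' = (-0.2200, -2.5120, -0.4320)
v + (F/m)dt = (-1.6120, 1.3240, 0.2080)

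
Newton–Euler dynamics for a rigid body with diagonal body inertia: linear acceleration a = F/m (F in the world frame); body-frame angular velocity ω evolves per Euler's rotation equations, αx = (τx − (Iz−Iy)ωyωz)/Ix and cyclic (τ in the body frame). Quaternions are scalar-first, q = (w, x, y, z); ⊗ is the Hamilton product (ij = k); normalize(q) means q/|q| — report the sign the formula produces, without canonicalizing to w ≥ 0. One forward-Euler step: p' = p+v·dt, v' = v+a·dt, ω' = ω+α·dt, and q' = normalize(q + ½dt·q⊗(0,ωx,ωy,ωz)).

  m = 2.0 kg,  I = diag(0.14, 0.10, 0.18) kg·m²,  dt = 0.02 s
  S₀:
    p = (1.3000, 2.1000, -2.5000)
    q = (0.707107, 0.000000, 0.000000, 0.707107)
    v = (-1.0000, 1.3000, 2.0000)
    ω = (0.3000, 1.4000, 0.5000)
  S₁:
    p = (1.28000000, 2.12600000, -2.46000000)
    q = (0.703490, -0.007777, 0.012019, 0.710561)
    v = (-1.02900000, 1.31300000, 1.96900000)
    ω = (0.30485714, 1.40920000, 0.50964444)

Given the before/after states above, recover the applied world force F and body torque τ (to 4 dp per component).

F = (-2.9000, 1.3000, -3.1000)
τ = (0.0900, 0.0400, 0.0700)

ω₁ − ω₀ = (0.00485714, 0.00920000, 0.00964444)
τ = I·(Δω/dt) + ω₀×(Iω₀) = (0.0900, 0.0400, 0.0700)
Δv = v₁−v₀ = (-0.02900000, 0.01300000, -0.03100000)
m·(v₁−v₀)/dt = (-2.9000, 1.3000, -3.1000)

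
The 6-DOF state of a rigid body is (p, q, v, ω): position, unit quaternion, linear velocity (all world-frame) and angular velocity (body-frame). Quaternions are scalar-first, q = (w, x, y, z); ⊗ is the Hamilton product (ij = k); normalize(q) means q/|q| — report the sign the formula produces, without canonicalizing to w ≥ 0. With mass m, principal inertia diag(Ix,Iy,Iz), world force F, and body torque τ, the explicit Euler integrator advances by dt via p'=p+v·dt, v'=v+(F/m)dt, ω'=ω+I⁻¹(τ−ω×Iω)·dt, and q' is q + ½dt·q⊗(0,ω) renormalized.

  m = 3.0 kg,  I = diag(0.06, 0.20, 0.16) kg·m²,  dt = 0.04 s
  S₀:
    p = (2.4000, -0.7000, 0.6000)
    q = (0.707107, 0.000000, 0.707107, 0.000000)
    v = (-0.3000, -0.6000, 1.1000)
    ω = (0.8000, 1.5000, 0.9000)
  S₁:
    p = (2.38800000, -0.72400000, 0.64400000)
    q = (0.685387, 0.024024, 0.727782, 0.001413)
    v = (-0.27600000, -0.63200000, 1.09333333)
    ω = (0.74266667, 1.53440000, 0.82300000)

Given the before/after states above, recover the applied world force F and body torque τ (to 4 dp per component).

ω₁ − ω₀ = (-0.05733333, 0.03440000, -0.07700000)
gyro term ω₀×Iω₀ = (-0.0540, -0.0720, 0.1680)
τ = I·(Δω/dt) + ω₀×(Iω₀) = (-0.1400, 0.1000, -0.1400)
velocity change Δv = (0.02400000, -0.03200000, -0.00666667)
applied force F = (1.8000, -2.4000, -0.5000)

F = (1.8000, -2.4000, -0.5000)
τ = (-0.1400, 0.1000, -0.1400)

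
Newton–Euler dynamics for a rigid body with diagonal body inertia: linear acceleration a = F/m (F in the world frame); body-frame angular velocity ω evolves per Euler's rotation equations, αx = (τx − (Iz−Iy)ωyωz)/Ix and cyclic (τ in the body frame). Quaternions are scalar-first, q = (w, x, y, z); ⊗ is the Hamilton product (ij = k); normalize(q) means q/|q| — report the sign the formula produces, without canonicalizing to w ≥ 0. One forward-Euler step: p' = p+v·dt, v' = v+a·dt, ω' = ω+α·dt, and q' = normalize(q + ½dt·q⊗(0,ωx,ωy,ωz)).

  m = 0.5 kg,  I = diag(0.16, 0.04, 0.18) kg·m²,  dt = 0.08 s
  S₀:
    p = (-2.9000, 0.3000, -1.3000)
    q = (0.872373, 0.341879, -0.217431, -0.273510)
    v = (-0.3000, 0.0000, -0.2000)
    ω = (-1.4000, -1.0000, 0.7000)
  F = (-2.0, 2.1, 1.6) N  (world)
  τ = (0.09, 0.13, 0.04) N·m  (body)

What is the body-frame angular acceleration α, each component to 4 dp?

ω×(Iω) gyroscopic = (-0.0980, 0.0196, -0.1680)
angular accel α = (1.1750, 2.7600, 1.1556)

α = (1.1750, 2.7600, 1.1556)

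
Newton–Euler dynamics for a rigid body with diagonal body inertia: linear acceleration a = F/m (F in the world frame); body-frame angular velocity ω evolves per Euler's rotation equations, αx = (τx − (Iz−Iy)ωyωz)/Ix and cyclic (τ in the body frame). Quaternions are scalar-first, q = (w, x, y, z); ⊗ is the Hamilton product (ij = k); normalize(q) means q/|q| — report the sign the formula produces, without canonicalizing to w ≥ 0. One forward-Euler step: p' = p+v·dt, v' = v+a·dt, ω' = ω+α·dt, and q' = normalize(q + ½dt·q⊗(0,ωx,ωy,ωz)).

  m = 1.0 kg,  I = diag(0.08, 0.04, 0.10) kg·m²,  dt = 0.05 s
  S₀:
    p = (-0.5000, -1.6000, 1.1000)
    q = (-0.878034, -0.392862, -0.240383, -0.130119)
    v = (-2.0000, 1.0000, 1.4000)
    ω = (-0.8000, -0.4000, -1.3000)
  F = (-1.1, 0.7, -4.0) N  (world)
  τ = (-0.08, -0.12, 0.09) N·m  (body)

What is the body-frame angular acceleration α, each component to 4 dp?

precession coupling ω×(Iω) = (0.0312, -0.0208, -0.0128)
angular accel α = (-1.3900, -2.4800, 1.0280)

α = (-1.3900, -2.4800, 1.0280)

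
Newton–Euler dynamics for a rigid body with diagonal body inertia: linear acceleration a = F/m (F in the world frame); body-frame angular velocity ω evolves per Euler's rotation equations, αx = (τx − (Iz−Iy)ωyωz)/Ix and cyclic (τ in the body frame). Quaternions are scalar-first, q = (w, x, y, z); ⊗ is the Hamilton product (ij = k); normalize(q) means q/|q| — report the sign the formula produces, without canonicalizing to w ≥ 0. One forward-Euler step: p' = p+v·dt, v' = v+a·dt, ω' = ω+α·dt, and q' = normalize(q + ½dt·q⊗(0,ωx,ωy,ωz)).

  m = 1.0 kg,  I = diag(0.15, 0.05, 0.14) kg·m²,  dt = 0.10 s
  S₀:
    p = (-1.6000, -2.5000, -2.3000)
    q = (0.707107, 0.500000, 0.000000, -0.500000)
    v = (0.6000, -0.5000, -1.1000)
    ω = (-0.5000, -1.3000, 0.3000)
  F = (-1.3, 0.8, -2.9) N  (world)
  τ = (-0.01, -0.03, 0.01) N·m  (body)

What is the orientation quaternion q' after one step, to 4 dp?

Hamilton product q⊗(0,ω) = (0.4000000, -1.0035535, -0.8192391, -0.4378679)
q' = normalize(q + ½dt·q⊗(0,ω)) = (0.7253, 0.4487, -0.0409, -0.5206)

q' = (0.7253, 0.4487, -0.0409, -0.5206)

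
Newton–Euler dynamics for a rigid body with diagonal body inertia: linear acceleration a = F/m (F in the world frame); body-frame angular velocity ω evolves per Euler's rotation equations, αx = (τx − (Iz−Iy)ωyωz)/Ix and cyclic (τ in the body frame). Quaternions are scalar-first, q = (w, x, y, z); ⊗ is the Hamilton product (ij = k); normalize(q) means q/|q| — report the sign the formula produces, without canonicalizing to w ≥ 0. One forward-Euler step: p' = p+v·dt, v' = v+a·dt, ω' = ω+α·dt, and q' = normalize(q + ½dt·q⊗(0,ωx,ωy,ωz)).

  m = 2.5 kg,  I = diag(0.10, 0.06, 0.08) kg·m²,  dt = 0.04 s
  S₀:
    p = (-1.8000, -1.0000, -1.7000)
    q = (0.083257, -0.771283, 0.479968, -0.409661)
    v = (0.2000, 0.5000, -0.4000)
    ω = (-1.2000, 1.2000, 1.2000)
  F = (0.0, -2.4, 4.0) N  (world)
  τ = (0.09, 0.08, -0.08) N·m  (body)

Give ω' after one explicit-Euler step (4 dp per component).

ω×(Iω) gyroscopic = (0.0288, -0.0288, 0.0576)
α = I⁻¹(τ − ω×Iω) = (0.6120, 1.8133, -1.7200)
new body rate ω' = (-1.1755, 1.2725, 1.1312)

ω' = (-1.1755, 1.2725, 1.1312)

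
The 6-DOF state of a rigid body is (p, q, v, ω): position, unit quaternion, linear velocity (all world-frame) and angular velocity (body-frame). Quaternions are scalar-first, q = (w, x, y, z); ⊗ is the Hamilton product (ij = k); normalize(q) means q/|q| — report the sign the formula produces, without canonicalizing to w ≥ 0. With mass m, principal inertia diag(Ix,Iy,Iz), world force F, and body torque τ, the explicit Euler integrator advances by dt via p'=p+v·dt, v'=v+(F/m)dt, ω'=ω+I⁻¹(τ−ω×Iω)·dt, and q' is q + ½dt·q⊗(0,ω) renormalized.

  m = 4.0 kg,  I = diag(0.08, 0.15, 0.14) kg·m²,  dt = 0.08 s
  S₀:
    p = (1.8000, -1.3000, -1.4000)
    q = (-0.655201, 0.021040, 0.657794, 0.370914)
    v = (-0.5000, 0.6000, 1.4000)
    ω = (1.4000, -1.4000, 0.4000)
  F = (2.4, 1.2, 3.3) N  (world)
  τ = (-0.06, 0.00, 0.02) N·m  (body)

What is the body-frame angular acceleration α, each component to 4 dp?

gyro term ω×Iω = (0.0056, -0.0336, -0.1372)
angular accel α = (-0.8200, 0.2240, 1.1229)

α = (-0.8200, 0.2240, 1.1229)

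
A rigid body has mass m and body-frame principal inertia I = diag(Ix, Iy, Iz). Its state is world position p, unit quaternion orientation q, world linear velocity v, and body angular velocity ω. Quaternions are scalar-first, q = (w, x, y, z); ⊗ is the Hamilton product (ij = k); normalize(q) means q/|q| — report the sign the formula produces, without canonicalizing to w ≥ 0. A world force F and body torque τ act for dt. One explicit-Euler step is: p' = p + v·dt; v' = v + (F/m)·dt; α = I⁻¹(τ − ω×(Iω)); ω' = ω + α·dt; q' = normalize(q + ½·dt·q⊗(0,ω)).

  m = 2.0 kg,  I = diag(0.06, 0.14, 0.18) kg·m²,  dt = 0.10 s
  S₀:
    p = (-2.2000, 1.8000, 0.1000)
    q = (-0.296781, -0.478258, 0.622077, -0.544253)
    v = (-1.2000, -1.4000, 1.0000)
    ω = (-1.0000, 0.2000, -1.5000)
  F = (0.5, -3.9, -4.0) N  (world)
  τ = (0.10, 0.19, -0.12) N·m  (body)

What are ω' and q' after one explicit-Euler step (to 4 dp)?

ω×(Iω) gyroscopic = (-0.0120, -0.1800, -0.0160)
(τ − ω×Iω)/I = (1.8667, 2.6429, -0.5778)
new body rate ω' = (-0.8133, 0.4643, -1.5578)
Hamilton product q⊗(0,ω) = (-1.4190529, -0.5274839, -0.2324902, 0.9715969)
q + ½dt·q⊗(0,ω), renormalized = (-0.3662, -0.5026, 0.6080, -0.4936)

ω' = (-0.8133, 0.4643, -1.5578)
q' = (-0.3662, -0.5026, 0.6080, -0.4936)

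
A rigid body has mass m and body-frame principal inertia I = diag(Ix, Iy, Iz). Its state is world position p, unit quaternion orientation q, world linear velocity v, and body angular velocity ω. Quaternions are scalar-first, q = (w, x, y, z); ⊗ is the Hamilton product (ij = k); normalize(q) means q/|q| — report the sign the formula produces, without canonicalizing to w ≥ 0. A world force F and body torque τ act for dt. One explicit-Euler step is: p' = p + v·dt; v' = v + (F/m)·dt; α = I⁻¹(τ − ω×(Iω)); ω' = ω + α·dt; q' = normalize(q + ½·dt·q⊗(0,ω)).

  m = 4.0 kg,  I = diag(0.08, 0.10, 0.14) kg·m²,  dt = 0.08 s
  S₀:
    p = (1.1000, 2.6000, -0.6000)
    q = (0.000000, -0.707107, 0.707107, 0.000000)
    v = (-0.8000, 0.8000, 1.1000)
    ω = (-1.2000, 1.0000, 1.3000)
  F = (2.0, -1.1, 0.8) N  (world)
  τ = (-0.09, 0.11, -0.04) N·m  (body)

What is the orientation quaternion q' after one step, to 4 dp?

q' = (-0.0620, -0.6681, 0.7414, 0.0056)

q⊗(0,ω) = (-1.5556354, 0.9192391, 0.9192391, 0.1414214)
updated quaternion q' = (-0.0620, -0.6681, 0.7414, 0.0056)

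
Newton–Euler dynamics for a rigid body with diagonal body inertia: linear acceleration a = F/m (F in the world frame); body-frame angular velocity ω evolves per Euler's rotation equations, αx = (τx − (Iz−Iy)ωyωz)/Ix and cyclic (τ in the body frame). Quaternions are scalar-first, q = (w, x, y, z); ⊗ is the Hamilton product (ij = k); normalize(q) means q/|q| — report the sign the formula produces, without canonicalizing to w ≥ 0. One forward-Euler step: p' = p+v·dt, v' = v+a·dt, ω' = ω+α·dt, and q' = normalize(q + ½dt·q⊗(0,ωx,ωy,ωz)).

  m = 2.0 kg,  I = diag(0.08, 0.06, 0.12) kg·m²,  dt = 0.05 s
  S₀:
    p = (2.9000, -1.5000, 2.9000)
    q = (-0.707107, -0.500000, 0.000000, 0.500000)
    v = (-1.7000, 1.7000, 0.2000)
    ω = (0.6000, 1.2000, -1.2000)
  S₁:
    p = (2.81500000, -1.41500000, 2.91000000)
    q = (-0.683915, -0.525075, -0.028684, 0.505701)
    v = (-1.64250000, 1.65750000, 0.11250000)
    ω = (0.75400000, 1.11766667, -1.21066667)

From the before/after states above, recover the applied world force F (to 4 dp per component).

v₁ − v₀ = (0.05750000, -0.04250000, -0.08750000)
F = m·Δv/dt = (2.3000, -1.7000, -3.5000)

F = (2.3000, -1.7000, -3.5000)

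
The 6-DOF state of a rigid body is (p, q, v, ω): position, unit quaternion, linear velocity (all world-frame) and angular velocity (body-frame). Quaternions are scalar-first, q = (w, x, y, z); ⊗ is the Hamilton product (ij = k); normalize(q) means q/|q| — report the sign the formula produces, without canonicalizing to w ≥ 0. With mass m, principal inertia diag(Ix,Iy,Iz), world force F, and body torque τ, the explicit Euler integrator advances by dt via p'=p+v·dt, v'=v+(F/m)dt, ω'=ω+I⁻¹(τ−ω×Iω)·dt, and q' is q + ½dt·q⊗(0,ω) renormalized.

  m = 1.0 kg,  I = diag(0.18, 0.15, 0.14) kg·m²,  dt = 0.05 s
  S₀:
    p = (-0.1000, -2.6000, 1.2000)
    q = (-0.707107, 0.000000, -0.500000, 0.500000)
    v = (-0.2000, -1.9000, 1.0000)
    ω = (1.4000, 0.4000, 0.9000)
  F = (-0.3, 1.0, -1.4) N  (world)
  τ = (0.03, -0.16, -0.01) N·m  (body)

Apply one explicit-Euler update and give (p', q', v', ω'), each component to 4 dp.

linear accel F/m = (-0.3000, 1.0000, -1.4000)
p + v·dt = (-0.1100, -2.6950, 1.2500)
new velocity v' = (-0.2150, -1.8500, 0.9300)
α = I⁻¹(τ − ω×Iω) = (0.1867, -1.4027, 0.0486)
ω + α·dt = (1.4093, 0.3299, 0.9024)
q⊗(0,ω) = (-0.2500000, -1.6399498, 0.4171572, 0.0636037)
q' = normalize(q + ½dt·q⊗(0,ω)) = (-0.7127, -0.0410, -0.4891, 0.5011)

p' = (-0.1100, -2.6950, 1.2500)
q' = (-0.7127, -0.0410, -0.4891, 0.5011)
v' = (-0.2150, -1.8500, 0.9300)
ω' = (1.4093, 0.3299, 0.9024)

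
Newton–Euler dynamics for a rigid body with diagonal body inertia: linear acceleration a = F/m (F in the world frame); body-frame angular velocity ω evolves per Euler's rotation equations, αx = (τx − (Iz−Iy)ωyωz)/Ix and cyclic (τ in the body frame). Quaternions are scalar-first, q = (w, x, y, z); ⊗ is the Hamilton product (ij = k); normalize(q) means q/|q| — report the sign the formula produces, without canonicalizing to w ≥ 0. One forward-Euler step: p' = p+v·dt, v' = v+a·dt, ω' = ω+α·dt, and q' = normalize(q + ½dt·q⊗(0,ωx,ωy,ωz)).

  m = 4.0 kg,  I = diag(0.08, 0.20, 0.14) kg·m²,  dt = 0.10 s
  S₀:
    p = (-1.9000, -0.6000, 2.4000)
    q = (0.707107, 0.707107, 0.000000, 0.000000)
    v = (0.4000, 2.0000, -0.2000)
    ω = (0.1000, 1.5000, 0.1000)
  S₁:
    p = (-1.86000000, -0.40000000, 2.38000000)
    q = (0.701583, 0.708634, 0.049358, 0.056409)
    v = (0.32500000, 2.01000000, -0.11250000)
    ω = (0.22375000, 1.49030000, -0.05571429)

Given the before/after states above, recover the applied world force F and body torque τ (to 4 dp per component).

Δv = v₁−v₀ = (-0.07500000, 0.01000000, 0.08750000)
m·(v₁−v₀)/dt = (-3.0000, 0.4000, 3.5000)
rate change Δω = (0.12375000, -0.00970000, -0.15571429)
gyro term ω₀×Iω₀ = (-0.0090, -0.0006, 0.0180)
applied torque τ = (0.0900, -0.0200, -0.2000)

F = (-3.0000, 0.4000, 3.5000)
τ = (0.0900, -0.0200, -0.2000)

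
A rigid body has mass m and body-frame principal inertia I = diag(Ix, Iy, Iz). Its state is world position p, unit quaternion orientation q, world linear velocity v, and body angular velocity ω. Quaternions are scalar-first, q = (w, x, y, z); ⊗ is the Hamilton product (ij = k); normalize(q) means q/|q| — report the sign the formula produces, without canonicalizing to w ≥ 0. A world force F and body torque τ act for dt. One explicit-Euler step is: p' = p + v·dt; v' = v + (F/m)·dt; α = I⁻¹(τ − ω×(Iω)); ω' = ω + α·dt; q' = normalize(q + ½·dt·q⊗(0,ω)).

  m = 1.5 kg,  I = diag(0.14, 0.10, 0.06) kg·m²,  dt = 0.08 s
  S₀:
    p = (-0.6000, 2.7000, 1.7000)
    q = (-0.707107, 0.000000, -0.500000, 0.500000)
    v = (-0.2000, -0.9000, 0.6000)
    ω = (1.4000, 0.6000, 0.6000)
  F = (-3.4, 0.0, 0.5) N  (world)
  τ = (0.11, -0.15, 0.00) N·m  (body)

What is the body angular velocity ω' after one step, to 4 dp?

ω' = (1.4711, 0.4262, 0.6448)

precession coupling ω×(Iω) = (-0.0144, 0.0672, -0.0336)
(τ − ω×Iω)/I = (0.8886, -2.1720, 0.5600)
ω' = ω + α·dt = (1.4711, 0.4262, 0.6448)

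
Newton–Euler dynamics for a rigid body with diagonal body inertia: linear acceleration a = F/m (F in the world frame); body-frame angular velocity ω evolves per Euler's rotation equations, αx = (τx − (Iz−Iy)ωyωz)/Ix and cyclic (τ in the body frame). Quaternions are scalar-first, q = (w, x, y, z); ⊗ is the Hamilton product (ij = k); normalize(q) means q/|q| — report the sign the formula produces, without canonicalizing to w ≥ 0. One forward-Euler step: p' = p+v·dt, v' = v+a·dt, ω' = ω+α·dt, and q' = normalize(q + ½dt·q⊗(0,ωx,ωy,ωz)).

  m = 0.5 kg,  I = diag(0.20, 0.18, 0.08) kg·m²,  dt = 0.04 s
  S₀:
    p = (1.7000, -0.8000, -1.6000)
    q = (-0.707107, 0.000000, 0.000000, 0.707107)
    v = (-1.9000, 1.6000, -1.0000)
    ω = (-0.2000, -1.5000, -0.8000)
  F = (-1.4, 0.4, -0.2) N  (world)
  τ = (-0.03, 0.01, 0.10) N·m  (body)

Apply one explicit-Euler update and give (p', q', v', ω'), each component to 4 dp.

p' = (1.6240, -0.7360, -1.6400)
q' = (-0.6954, 0.0240, 0.0184, 0.7180)
v' = (-2.0120, 1.6320, -1.0160)
ω' = (-0.1820, -1.5020, -0.7470)

precession coupling ω×(Iω) = (-0.1200, 0.0192, -0.0060)
(τ − ω×Iω)/I = (0.4500, -0.0511, 1.3250)
new body rate ω' = (-0.1820, -1.5020, -0.7470)
Hamilton product q⊗(0,ω) = (0.5656856, 1.2020819, 0.9192391, 0.5656856)
q + ½dt·q⊗(0,ω), renormalized = (-0.6954, 0.0240, 0.0184, 0.7180)
new position p' = (1.6240, -0.7360, -1.6400)
v + (F/m)dt = (-2.0120, 1.6320, -1.0160)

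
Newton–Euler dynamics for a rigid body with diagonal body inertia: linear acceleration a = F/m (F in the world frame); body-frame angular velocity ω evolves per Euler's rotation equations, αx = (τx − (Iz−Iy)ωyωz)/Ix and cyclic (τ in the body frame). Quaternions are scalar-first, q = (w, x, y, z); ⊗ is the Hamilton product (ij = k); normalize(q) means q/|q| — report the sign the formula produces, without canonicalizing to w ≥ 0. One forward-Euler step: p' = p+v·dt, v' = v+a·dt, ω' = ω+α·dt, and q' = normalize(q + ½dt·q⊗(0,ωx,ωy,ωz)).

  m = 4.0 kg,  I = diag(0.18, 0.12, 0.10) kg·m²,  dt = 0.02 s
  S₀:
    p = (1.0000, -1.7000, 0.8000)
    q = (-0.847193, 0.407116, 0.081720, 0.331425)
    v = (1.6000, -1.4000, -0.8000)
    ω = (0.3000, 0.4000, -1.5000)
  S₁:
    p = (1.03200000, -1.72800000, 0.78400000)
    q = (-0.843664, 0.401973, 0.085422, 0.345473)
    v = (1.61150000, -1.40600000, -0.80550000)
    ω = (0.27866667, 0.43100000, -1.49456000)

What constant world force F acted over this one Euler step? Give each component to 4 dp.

F = (2.3000, -1.2000, -1.1000)

v₁ − v₀ = (0.01150000, -0.00600000, -0.00550000)
F = m·Δv/dt = (2.3000, -1.2000, -1.1000)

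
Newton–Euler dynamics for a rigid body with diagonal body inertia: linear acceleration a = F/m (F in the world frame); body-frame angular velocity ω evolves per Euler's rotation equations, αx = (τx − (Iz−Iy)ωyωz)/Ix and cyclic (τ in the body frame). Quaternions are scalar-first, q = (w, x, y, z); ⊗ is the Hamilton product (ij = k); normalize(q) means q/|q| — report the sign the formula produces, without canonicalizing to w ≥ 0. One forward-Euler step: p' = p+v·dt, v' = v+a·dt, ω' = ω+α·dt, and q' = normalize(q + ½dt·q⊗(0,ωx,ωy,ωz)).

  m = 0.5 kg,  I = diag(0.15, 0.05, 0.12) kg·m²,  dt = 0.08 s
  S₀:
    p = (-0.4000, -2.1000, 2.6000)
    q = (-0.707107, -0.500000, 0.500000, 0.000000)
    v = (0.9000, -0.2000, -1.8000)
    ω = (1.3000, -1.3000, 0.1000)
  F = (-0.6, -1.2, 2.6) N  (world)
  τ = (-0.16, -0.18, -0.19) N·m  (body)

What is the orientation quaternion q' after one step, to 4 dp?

q' = (-0.6533, -0.5333, 0.5373, -0.0028)

2q̇ = q⊗(0,ω) = (1.3000000, -0.8692391, 0.9692391, -0.0707107)
q' = normalize(q + ½dt·q⊗(0,ω)) = (-0.6533, -0.5333, 0.5373, -0.0028)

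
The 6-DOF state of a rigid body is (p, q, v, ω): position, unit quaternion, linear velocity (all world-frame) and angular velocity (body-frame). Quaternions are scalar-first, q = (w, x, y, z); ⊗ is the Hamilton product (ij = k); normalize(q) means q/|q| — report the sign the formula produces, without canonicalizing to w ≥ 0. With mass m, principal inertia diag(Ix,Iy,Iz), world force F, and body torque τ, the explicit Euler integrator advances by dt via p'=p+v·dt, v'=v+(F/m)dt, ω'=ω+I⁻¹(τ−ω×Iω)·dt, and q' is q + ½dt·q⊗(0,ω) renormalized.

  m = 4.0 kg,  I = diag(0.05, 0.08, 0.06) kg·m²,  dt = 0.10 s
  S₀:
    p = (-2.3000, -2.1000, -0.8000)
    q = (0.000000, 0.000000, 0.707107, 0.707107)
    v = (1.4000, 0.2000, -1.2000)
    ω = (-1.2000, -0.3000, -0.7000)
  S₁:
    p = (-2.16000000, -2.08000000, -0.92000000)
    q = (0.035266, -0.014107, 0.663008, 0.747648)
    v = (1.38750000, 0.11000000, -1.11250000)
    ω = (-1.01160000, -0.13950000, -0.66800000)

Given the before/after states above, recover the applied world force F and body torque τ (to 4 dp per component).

F = (-0.5000, -3.6000, 3.5000)
τ = (0.0900, 0.1200, 0.0300)

velocity change Δv = (-0.01250000, -0.09000000, 0.08750000)
applied force F = (-0.5000, -3.6000, 3.5000)
ω₁ − ω₀ = (0.18840000, 0.16050000, 0.03200000)
applied torque τ = (0.0900, 0.1200, 0.0300)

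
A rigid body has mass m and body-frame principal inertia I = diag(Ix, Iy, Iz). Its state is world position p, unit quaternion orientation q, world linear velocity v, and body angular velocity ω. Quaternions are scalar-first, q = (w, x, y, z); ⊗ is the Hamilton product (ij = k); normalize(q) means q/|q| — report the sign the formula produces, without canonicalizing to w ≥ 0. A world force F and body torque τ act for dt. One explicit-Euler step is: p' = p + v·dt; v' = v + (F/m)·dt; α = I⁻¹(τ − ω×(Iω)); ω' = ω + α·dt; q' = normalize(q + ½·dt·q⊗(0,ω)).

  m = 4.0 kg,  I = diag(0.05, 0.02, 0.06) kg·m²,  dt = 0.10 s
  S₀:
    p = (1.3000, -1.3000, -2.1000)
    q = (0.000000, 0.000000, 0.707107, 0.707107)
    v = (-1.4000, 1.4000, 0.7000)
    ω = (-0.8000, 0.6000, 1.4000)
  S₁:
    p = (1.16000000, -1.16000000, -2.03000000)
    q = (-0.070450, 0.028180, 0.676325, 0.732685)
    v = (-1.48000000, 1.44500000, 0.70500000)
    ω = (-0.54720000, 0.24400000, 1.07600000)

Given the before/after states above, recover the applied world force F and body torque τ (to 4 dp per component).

F = (-3.2000, 1.8000, 0.2000)
τ = (0.1600, -0.0600, -0.1800)

velocity change Δv = (-0.08000000, 0.04500000, 0.00500000)
applied force F = (-3.2000, 1.8000, 0.2000)
ω₁ − ω₀ = (0.25280000, -0.35600000, -0.32400000)
applied torque τ = (0.1600, -0.0600, -0.1800)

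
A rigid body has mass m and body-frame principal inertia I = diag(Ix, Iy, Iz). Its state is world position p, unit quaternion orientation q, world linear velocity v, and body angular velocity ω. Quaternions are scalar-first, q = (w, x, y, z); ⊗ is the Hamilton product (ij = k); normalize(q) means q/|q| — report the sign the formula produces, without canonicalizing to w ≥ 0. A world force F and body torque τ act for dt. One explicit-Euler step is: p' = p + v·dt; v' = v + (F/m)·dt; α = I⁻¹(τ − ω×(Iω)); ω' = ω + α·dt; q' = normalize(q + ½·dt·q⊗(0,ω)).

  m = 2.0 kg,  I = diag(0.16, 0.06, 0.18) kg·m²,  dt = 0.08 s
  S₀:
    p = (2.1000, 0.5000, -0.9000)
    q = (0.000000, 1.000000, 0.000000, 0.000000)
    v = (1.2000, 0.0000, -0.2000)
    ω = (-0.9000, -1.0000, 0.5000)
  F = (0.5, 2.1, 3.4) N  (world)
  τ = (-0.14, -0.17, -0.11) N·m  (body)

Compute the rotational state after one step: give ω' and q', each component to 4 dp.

angular accel α = (-0.5000, -2.9833, -0.1111)
new body rate ω' = (-0.9400, -1.2387, 0.4911)
Hamilton product q⊗(0,ω) = (0.9000000, 0.0000000, -0.5000000, -1.0000000)
q + ½dt·q⊗(0,ω), renormalized = (0.0359, 0.9984, -0.0200, -0.0399)

ω' = (-0.9400, -1.2387, 0.4911)
q' = (0.0359, 0.9984, -0.0200, -0.0399)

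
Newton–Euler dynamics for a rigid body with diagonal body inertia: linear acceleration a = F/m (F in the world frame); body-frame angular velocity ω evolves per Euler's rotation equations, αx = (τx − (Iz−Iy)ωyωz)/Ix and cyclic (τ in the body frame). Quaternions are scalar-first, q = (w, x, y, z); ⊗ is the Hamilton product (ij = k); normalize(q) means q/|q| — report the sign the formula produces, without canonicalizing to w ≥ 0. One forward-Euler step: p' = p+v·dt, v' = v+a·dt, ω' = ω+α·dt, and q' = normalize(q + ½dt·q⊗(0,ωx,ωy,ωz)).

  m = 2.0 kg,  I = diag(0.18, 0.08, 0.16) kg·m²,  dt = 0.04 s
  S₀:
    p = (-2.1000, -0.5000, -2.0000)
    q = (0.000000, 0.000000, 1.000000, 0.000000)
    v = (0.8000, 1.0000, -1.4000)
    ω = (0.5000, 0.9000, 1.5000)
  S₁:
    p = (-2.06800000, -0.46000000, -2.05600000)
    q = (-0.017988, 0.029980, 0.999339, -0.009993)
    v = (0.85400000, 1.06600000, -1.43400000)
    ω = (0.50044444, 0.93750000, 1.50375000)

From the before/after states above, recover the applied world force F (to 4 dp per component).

v₁ − v₀ = (0.05400000, 0.06600000, -0.03400000)
F = m·Δv/dt = (2.7000, 3.3000, -1.7000)

F = (2.7000, 3.3000, -1.7000)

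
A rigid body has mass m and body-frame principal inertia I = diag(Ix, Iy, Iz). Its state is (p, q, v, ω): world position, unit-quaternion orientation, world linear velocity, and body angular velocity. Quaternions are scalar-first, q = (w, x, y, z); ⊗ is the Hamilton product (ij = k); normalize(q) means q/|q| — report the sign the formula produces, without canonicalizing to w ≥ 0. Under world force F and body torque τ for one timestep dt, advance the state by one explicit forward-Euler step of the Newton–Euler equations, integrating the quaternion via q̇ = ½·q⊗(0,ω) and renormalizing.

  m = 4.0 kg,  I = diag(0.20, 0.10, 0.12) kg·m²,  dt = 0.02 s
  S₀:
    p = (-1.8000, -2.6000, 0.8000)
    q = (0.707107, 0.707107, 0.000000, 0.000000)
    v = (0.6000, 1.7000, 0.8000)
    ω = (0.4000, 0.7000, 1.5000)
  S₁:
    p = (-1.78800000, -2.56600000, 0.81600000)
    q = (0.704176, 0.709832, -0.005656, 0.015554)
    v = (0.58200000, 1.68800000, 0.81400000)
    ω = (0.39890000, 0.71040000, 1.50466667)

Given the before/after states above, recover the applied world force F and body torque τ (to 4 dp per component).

rate change Δω = (-0.00110000, 0.01040000, 0.00466667)
gyro term ω₀×Iω₀ = (0.0210, 0.0480, -0.0280)
τ = I·(Δω/dt) + ω₀×(Iω₀) = (0.0100, 0.1000, 0.0000)
Δv = v₁−v₀ = (-0.01800000, -0.01200000, 0.01400000)
m·(v₁−v₀)/dt = (-3.6000, -2.4000, 2.8000)

F = (-3.6000, -2.4000, 2.8000)
τ = (0.0100, 0.1000, 0.0000)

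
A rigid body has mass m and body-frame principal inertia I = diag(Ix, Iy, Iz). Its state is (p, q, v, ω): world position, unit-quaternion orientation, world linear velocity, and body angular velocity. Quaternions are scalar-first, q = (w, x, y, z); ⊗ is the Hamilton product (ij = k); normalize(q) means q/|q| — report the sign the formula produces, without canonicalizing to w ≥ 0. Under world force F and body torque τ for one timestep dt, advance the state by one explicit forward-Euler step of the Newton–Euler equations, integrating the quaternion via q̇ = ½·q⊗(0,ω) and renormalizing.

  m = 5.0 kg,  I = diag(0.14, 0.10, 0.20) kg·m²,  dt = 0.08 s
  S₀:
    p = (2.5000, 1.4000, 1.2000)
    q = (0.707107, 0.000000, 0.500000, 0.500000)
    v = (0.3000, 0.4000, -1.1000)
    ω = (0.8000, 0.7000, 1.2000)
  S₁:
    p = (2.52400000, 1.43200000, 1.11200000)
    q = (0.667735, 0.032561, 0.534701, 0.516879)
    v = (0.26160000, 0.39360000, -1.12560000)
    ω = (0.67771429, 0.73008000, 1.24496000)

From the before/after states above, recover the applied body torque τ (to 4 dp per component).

τ = (-0.1300, -0.0200, 0.0900)

Δω = ω₁−ω₀ = (-0.12228571, 0.03008000, 0.04496000)
τ = I·(Δω/dt) + ω₀×(Iω₀) = (-0.1300, -0.0200, 0.0900)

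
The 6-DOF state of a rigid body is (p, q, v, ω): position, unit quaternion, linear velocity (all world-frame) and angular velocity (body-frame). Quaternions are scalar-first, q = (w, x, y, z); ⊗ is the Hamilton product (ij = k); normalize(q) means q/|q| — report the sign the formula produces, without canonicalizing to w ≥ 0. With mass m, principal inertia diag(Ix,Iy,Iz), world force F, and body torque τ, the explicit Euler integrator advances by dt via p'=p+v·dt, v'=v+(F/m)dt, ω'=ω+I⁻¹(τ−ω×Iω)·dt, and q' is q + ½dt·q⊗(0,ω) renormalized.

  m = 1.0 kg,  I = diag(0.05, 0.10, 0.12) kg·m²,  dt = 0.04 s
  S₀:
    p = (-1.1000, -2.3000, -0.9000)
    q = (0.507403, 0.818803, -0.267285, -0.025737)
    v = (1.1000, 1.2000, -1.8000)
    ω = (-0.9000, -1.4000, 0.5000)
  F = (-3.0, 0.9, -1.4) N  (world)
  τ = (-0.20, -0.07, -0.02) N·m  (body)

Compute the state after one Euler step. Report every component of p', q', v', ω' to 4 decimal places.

p' = p + v·dt = (-1.0560, -2.2520, -0.9720)
new velocity v' = (0.9800, 1.2360, -1.8560)
precession coupling ω×(Iω) = (-0.0140, 0.0315, 0.0630)
(τ − ω×Iω)/I = (-3.7200, -1.0150, -0.6917)
ω + α·dt = (-1.0488, -1.4406, 0.4723)
Hamilton product q⊗(0,ω) = (0.3755922, -0.6263370, -1.0966024, -1.1331792)
q' = normalize(q + ½dt·q⊗(0,ω)) = (0.5146, 0.8058, -0.2890, -0.0484)

p' = (-1.0560, -2.2520, -0.9720)
q' = (0.5146, 0.8058, -0.2890, -0.0484)
v' = (0.9800, 1.2360, -1.8560)
ω' = (-1.0488, -1.4406, 0.4723)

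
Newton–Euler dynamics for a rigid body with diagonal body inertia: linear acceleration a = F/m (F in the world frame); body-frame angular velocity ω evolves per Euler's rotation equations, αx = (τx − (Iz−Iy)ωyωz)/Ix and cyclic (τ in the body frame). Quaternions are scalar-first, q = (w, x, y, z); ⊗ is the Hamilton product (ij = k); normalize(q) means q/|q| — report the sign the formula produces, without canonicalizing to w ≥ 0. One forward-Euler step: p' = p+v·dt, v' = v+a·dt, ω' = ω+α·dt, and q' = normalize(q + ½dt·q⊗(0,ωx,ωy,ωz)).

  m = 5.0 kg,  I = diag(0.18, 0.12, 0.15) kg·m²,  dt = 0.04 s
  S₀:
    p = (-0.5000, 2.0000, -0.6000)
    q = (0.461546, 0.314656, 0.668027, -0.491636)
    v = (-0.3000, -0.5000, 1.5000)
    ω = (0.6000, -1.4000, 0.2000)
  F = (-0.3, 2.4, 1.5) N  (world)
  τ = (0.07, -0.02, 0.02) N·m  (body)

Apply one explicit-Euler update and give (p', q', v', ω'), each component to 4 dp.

p' = (-0.5120, 1.9800, -0.5400)
q' = (0.4782, 0.3090, 0.6476, -0.5064)
v' = (-0.3024, -0.4808, 1.5120)
ω' = (0.6174, -1.4079, 0.1919)

gyro term ω×Iω = (-0.0084, 0.0036, 0.0504)
angular accel α = (0.4356, -0.1967, -0.2027)
new body rate ω' = (0.6174, -1.4079, 0.1919)
q⊗(0,ω) = (0.8447714, -0.2777574, -1.0040772, -0.7490254)
q' = normalize(q + ½dt·q⊗(0,ω)) = (0.4782, 0.3090, 0.6476, -0.5064)
p' = p + v·dt = (-0.5120, 1.9800, -0.5400)
v + (F/m)dt = (-0.3024, -0.4808, 1.5120)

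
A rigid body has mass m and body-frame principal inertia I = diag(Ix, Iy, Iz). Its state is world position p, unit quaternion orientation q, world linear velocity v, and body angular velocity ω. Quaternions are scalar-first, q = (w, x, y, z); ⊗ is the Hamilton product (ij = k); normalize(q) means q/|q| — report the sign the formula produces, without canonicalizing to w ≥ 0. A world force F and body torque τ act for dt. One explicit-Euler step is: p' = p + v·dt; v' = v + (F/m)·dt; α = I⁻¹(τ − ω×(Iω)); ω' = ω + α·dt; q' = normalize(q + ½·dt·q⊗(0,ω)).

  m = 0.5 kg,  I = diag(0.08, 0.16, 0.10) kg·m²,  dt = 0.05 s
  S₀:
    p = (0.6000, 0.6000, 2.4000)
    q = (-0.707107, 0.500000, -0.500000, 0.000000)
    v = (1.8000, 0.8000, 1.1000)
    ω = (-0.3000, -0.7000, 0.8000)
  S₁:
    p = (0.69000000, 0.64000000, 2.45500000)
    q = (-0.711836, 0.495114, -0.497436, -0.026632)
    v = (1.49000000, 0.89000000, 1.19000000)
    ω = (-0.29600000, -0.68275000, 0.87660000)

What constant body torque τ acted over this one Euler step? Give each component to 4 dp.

ω₁ − ω₀ = (0.00400000, 0.01725000, 0.07660000)
τ = I·(Δω/dt) + ω₀×(Iω₀) = (0.0400, 0.0600, 0.1700)

τ = (0.0400, 0.0600, 0.1700)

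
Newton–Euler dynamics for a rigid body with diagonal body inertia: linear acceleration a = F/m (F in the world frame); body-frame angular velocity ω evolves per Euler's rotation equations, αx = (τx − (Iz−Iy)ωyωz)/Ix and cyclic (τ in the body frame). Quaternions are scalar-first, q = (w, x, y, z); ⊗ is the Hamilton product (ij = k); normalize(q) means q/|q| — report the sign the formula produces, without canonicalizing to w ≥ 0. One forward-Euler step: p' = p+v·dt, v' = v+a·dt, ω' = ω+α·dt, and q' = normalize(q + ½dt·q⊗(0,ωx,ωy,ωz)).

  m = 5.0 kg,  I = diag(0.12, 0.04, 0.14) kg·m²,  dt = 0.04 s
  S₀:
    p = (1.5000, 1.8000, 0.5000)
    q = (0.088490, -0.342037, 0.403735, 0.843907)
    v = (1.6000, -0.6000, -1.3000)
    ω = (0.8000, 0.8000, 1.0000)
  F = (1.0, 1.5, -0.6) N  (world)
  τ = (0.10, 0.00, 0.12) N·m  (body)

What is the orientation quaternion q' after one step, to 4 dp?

q' = (0.0706, -0.3459, 0.4253, 0.8334)

Hamilton product q⊗(0,ω) = (-0.8932654, -0.2005986, 1.0879546, -0.5081276)
updated quaternion q' = (0.0706, -0.3459, 0.4253, 0.8334)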